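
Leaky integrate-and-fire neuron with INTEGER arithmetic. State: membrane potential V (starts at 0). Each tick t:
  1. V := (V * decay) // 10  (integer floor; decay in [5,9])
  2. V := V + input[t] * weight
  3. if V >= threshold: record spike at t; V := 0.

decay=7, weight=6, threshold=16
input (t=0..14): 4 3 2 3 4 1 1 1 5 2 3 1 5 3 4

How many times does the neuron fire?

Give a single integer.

Answer: 9

Derivation:
t=0: input=4 -> V=0 FIRE
t=1: input=3 -> V=0 FIRE
t=2: input=2 -> V=12
t=3: input=3 -> V=0 FIRE
t=4: input=4 -> V=0 FIRE
t=5: input=1 -> V=6
t=6: input=1 -> V=10
t=7: input=1 -> V=13
t=8: input=5 -> V=0 FIRE
t=9: input=2 -> V=12
t=10: input=3 -> V=0 FIRE
t=11: input=1 -> V=6
t=12: input=5 -> V=0 FIRE
t=13: input=3 -> V=0 FIRE
t=14: input=4 -> V=0 FIRE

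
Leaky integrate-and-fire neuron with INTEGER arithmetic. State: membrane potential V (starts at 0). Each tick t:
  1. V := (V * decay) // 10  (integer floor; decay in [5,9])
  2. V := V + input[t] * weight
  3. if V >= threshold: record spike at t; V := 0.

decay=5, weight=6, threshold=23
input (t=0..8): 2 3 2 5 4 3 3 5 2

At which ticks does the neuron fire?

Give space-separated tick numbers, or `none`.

t=0: input=2 -> V=12
t=1: input=3 -> V=0 FIRE
t=2: input=2 -> V=12
t=3: input=5 -> V=0 FIRE
t=4: input=4 -> V=0 FIRE
t=5: input=3 -> V=18
t=6: input=3 -> V=0 FIRE
t=7: input=5 -> V=0 FIRE
t=8: input=2 -> V=12

Answer: 1 3 4 6 7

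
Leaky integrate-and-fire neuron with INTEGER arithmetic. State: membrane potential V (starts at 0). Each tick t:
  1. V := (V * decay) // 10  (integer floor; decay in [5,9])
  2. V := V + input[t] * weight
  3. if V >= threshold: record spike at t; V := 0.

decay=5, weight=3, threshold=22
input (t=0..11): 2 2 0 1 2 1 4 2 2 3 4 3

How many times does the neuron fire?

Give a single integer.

Answer: 0

Derivation:
t=0: input=2 -> V=6
t=1: input=2 -> V=9
t=2: input=0 -> V=4
t=3: input=1 -> V=5
t=4: input=2 -> V=8
t=5: input=1 -> V=7
t=6: input=4 -> V=15
t=7: input=2 -> V=13
t=8: input=2 -> V=12
t=9: input=3 -> V=15
t=10: input=4 -> V=19
t=11: input=3 -> V=18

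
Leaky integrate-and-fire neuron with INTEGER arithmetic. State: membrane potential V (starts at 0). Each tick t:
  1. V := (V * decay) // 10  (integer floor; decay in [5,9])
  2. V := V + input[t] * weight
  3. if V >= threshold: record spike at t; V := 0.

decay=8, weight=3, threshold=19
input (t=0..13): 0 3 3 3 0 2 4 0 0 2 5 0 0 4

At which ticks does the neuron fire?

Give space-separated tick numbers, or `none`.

t=0: input=0 -> V=0
t=1: input=3 -> V=9
t=2: input=3 -> V=16
t=3: input=3 -> V=0 FIRE
t=4: input=0 -> V=0
t=5: input=2 -> V=6
t=6: input=4 -> V=16
t=7: input=0 -> V=12
t=8: input=0 -> V=9
t=9: input=2 -> V=13
t=10: input=5 -> V=0 FIRE
t=11: input=0 -> V=0
t=12: input=0 -> V=0
t=13: input=4 -> V=12

Answer: 3 10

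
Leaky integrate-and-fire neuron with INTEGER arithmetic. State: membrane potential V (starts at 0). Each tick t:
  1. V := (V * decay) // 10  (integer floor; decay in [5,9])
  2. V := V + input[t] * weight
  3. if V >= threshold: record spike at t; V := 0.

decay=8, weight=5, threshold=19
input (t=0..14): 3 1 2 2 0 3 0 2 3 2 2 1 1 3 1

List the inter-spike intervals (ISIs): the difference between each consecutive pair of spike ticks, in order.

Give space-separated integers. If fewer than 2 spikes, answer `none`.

Answer: 3 3 3 2

Derivation:
t=0: input=3 -> V=15
t=1: input=1 -> V=17
t=2: input=2 -> V=0 FIRE
t=3: input=2 -> V=10
t=4: input=0 -> V=8
t=5: input=3 -> V=0 FIRE
t=6: input=0 -> V=0
t=7: input=2 -> V=10
t=8: input=3 -> V=0 FIRE
t=9: input=2 -> V=10
t=10: input=2 -> V=18
t=11: input=1 -> V=0 FIRE
t=12: input=1 -> V=5
t=13: input=3 -> V=0 FIRE
t=14: input=1 -> V=5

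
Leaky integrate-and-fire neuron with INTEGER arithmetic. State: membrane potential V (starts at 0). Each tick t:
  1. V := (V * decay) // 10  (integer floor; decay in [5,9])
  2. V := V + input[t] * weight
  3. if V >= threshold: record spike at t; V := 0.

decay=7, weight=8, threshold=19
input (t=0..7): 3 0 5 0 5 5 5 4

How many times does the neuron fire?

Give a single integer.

t=0: input=3 -> V=0 FIRE
t=1: input=0 -> V=0
t=2: input=5 -> V=0 FIRE
t=3: input=0 -> V=0
t=4: input=5 -> V=0 FIRE
t=5: input=5 -> V=0 FIRE
t=6: input=5 -> V=0 FIRE
t=7: input=4 -> V=0 FIRE

Answer: 6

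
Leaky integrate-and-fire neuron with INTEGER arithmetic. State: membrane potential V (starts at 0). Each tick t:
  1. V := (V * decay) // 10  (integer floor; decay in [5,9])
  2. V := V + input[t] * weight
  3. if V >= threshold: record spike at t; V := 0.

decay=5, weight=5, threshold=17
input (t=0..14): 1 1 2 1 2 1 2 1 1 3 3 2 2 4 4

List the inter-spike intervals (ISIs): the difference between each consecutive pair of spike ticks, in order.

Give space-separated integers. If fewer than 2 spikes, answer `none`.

Answer: 2 2 1

Derivation:
t=0: input=1 -> V=5
t=1: input=1 -> V=7
t=2: input=2 -> V=13
t=3: input=1 -> V=11
t=4: input=2 -> V=15
t=5: input=1 -> V=12
t=6: input=2 -> V=16
t=7: input=1 -> V=13
t=8: input=1 -> V=11
t=9: input=3 -> V=0 FIRE
t=10: input=3 -> V=15
t=11: input=2 -> V=0 FIRE
t=12: input=2 -> V=10
t=13: input=4 -> V=0 FIRE
t=14: input=4 -> V=0 FIRE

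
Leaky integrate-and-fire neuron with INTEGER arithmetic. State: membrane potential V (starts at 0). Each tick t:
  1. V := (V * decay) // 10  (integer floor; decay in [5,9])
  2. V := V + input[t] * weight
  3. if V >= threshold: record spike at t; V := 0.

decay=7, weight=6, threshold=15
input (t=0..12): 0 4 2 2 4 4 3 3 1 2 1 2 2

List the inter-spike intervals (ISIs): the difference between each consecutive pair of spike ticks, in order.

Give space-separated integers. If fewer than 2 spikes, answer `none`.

t=0: input=0 -> V=0
t=1: input=4 -> V=0 FIRE
t=2: input=2 -> V=12
t=3: input=2 -> V=0 FIRE
t=4: input=4 -> V=0 FIRE
t=5: input=4 -> V=0 FIRE
t=6: input=3 -> V=0 FIRE
t=7: input=3 -> V=0 FIRE
t=8: input=1 -> V=6
t=9: input=2 -> V=0 FIRE
t=10: input=1 -> V=6
t=11: input=2 -> V=0 FIRE
t=12: input=2 -> V=12

Answer: 2 1 1 1 1 2 2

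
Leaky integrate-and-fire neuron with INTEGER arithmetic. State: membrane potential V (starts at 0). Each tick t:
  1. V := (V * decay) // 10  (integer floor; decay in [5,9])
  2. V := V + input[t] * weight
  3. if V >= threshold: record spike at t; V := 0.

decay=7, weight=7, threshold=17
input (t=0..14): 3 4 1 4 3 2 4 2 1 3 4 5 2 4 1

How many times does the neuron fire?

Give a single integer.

Answer: 9

Derivation:
t=0: input=3 -> V=0 FIRE
t=1: input=4 -> V=0 FIRE
t=2: input=1 -> V=7
t=3: input=4 -> V=0 FIRE
t=4: input=3 -> V=0 FIRE
t=5: input=2 -> V=14
t=6: input=4 -> V=0 FIRE
t=7: input=2 -> V=14
t=8: input=1 -> V=16
t=9: input=3 -> V=0 FIRE
t=10: input=4 -> V=0 FIRE
t=11: input=5 -> V=0 FIRE
t=12: input=2 -> V=14
t=13: input=4 -> V=0 FIRE
t=14: input=1 -> V=7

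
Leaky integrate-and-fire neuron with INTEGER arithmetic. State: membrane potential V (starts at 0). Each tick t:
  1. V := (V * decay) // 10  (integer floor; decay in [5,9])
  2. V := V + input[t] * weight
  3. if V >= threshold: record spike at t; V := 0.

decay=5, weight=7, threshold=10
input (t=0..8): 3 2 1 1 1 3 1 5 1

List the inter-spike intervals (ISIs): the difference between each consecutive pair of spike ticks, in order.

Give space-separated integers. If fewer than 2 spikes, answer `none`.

Answer: 1 2 2 2

Derivation:
t=0: input=3 -> V=0 FIRE
t=1: input=2 -> V=0 FIRE
t=2: input=1 -> V=7
t=3: input=1 -> V=0 FIRE
t=4: input=1 -> V=7
t=5: input=3 -> V=0 FIRE
t=6: input=1 -> V=7
t=7: input=5 -> V=0 FIRE
t=8: input=1 -> V=7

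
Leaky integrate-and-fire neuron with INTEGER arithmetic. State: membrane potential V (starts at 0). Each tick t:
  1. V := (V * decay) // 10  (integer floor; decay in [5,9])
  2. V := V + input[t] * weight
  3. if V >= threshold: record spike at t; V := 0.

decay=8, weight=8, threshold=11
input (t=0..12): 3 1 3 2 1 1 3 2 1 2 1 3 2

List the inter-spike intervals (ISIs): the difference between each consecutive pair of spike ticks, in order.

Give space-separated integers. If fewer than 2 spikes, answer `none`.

Answer: 2 1 2 1 1 2 2 1

Derivation:
t=0: input=3 -> V=0 FIRE
t=1: input=1 -> V=8
t=2: input=3 -> V=0 FIRE
t=3: input=2 -> V=0 FIRE
t=4: input=1 -> V=8
t=5: input=1 -> V=0 FIRE
t=6: input=3 -> V=0 FIRE
t=7: input=2 -> V=0 FIRE
t=8: input=1 -> V=8
t=9: input=2 -> V=0 FIRE
t=10: input=1 -> V=8
t=11: input=3 -> V=0 FIRE
t=12: input=2 -> V=0 FIRE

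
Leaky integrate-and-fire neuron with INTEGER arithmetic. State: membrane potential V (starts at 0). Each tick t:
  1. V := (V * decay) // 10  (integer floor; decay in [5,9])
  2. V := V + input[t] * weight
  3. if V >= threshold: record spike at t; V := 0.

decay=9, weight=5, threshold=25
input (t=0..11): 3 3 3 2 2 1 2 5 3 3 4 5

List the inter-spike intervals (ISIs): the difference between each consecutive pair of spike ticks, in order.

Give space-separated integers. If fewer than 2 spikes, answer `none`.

Answer: 3 3 2 2

Derivation:
t=0: input=3 -> V=15
t=1: input=3 -> V=0 FIRE
t=2: input=3 -> V=15
t=3: input=2 -> V=23
t=4: input=2 -> V=0 FIRE
t=5: input=1 -> V=5
t=6: input=2 -> V=14
t=7: input=5 -> V=0 FIRE
t=8: input=3 -> V=15
t=9: input=3 -> V=0 FIRE
t=10: input=4 -> V=20
t=11: input=5 -> V=0 FIRE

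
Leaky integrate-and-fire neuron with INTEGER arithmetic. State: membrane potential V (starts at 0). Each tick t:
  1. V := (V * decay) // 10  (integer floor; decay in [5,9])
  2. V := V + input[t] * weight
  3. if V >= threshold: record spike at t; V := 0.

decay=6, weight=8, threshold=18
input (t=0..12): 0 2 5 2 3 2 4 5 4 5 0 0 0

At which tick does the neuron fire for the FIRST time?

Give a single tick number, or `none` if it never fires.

Answer: 2

Derivation:
t=0: input=0 -> V=0
t=1: input=2 -> V=16
t=2: input=5 -> V=0 FIRE
t=3: input=2 -> V=16
t=4: input=3 -> V=0 FIRE
t=5: input=2 -> V=16
t=6: input=4 -> V=0 FIRE
t=7: input=5 -> V=0 FIRE
t=8: input=4 -> V=0 FIRE
t=9: input=5 -> V=0 FIRE
t=10: input=0 -> V=0
t=11: input=0 -> V=0
t=12: input=0 -> V=0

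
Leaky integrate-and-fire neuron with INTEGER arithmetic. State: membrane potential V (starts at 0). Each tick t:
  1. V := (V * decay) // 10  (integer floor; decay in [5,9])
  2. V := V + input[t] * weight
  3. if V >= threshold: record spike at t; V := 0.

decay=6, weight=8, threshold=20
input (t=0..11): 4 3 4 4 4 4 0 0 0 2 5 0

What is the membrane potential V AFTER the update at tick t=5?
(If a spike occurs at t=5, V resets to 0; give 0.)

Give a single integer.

Answer: 0

Derivation:
t=0: input=4 -> V=0 FIRE
t=1: input=3 -> V=0 FIRE
t=2: input=4 -> V=0 FIRE
t=3: input=4 -> V=0 FIRE
t=4: input=4 -> V=0 FIRE
t=5: input=4 -> V=0 FIRE
t=6: input=0 -> V=0
t=7: input=0 -> V=0
t=8: input=0 -> V=0
t=9: input=2 -> V=16
t=10: input=5 -> V=0 FIRE
t=11: input=0 -> V=0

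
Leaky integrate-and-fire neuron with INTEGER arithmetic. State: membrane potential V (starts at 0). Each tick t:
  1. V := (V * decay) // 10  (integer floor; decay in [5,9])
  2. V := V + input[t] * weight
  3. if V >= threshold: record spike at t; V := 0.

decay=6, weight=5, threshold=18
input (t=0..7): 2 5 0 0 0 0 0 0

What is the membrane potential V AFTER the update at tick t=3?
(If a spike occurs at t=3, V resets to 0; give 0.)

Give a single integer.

t=0: input=2 -> V=10
t=1: input=5 -> V=0 FIRE
t=2: input=0 -> V=0
t=3: input=0 -> V=0
t=4: input=0 -> V=0
t=5: input=0 -> V=0
t=6: input=0 -> V=0
t=7: input=0 -> V=0

Answer: 0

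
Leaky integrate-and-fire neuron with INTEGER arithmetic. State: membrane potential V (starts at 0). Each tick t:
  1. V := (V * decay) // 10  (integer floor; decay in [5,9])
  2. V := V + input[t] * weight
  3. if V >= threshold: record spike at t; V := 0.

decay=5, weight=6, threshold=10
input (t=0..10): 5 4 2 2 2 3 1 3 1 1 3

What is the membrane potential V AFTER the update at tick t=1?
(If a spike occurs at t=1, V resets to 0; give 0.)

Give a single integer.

Answer: 0

Derivation:
t=0: input=5 -> V=0 FIRE
t=1: input=4 -> V=0 FIRE
t=2: input=2 -> V=0 FIRE
t=3: input=2 -> V=0 FIRE
t=4: input=2 -> V=0 FIRE
t=5: input=3 -> V=0 FIRE
t=6: input=1 -> V=6
t=7: input=3 -> V=0 FIRE
t=8: input=1 -> V=6
t=9: input=1 -> V=9
t=10: input=3 -> V=0 FIRE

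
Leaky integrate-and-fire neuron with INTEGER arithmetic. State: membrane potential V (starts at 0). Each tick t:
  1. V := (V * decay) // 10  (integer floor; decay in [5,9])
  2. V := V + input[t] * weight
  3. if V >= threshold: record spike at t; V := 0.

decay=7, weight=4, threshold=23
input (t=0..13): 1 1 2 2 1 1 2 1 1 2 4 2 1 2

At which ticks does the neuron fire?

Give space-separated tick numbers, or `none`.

t=0: input=1 -> V=4
t=1: input=1 -> V=6
t=2: input=2 -> V=12
t=3: input=2 -> V=16
t=4: input=1 -> V=15
t=5: input=1 -> V=14
t=6: input=2 -> V=17
t=7: input=1 -> V=15
t=8: input=1 -> V=14
t=9: input=2 -> V=17
t=10: input=4 -> V=0 FIRE
t=11: input=2 -> V=8
t=12: input=1 -> V=9
t=13: input=2 -> V=14

Answer: 10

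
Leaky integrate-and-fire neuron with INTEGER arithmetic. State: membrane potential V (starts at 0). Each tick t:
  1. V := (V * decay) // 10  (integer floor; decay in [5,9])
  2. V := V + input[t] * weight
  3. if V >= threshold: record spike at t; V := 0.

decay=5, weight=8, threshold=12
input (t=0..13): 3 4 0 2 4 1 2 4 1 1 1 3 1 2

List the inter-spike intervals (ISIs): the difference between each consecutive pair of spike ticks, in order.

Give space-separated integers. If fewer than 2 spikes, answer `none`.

Answer: 1 2 1 2 1 2 2 2

Derivation:
t=0: input=3 -> V=0 FIRE
t=1: input=4 -> V=0 FIRE
t=2: input=0 -> V=0
t=3: input=2 -> V=0 FIRE
t=4: input=4 -> V=0 FIRE
t=5: input=1 -> V=8
t=6: input=2 -> V=0 FIRE
t=7: input=4 -> V=0 FIRE
t=8: input=1 -> V=8
t=9: input=1 -> V=0 FIRE
t=10: input=1 -> V=8
t=11: input=3 -> V=0 FIRE
t=12: input=1 -> V=8
t=13: input=2 -> V=0 FIRE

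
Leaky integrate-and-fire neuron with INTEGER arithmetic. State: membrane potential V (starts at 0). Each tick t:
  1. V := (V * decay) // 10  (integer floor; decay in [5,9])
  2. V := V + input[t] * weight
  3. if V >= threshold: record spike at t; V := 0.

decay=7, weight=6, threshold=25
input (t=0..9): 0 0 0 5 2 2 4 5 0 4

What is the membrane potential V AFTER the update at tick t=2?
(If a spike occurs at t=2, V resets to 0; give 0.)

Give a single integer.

Answer: 0

Derivation:
t=0: input=0 -> V=0
t=1: input=0 -> V=0
t=2: input=0 -> V=0
t=3: input=5 -> V=0 FIRE
t=4: input=2 -> V=12
t=5: input=2 -> V=20
t=6: input=4 -> V=0 FIRE
t=7: input=5 -> V=0 FIRE
t=8: input=0 -> V=0
t=9: input=4 -> V=24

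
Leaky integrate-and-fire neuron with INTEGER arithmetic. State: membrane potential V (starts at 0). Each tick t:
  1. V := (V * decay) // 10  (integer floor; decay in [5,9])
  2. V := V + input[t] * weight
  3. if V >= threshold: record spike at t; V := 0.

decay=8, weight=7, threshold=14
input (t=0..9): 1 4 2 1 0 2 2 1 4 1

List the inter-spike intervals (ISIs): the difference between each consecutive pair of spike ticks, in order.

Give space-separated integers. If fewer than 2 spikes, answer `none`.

t=0: input=1 -> V=7
t=1: input=4 -> V=0 FIRE
t=2: input=2 -> V=0 FIRE
t=3: input=1 -> V=7
t=4: input=0 -> V=5
t=5: input=2 -> V=0 FIRE
t=6: input=2 -> V=0 FIRE
t=7: input=1 -> V=7
t=8: input=4 -> V=0 FIRE
t=9: input=1 -> V=7

Answer: 1 3 1 2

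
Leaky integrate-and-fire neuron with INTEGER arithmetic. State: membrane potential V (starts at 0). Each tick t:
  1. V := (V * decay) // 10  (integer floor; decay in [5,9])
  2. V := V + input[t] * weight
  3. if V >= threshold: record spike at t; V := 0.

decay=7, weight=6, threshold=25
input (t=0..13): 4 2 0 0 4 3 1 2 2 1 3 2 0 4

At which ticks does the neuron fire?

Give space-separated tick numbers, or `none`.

Answer: 1 5 10 13

Derivation:
t=0: input=4 -> V=24
t=1: input=2 -> V=0 FIRE
t=2: input=0 -> V=0
t=3: input=0 -> V=0
t=4: input=4 -> V=24
t=5: input=3 -> V=0 FIRE
t=6: input=1 -> V=6
t=7: input=2 -> V=16
t=8: input=2 -> V=23
t=9: input=1 -> V=22
t=10: input=3 -> V=0 FIRE
t=11: input=2 -> V=12
t=12: input=0 -> V=8
t=13: input=4 -> V=0 FIRE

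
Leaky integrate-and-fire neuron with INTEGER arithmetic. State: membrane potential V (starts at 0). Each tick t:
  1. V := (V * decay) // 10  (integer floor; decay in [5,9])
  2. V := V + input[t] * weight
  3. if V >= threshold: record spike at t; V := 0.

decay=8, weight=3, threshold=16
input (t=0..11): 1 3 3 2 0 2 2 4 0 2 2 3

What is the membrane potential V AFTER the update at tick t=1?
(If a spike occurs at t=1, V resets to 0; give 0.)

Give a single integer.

t=0: input=1 -> V=3
t=1: input=3 -> V=11
t=2: input=3 -> V=0 FIRE
t=3: input=2 -> V=6
t=4: input=0 -> V=4
t=5: input=2 -> V=9
t=6: input=2 -> V=13
t=7: input=4 -> V=0 FIRE
t=8: input=0 -> V=0
t=9: input=2 -> V=6
t=10: input=2 -> V=10
t=11: input=3 -> V=0 FIRE

Answer: 11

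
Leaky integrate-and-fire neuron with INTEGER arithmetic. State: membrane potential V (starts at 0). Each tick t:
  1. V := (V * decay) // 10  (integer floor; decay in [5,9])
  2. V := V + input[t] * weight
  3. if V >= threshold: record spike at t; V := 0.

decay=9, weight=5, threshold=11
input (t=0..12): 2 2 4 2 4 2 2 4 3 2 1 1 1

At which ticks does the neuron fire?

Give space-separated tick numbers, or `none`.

t=0: input=2 -> V=10
t=1: input=2 -> V=0 FIRE
t=2: input=4 -> V=0 FIRE
t=3: input=2 -> V=10
t=4: input=4 -> V=0 FIRE
t=5: input=2 -> V=10
t=6: input=2 -> V=0 FIRE
t=7: input=4 -> V=0 FIRE
t=8: input=3 -> V=0 FIRE
t=9: input=2 -> V=10
t=10: input=1 -> V=0 FIRE
t=11: input=1 -> V=5
t=12: input=1 -> V=9

Answer: 1 2 4 6 7 8 10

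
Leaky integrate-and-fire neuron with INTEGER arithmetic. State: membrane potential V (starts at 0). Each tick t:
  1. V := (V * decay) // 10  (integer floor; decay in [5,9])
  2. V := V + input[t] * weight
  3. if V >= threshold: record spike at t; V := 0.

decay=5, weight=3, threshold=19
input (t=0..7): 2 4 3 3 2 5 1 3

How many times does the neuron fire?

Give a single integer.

Answer: 1

Derivation:
t=0: input=2 -> V=6
t=1: input=4 -> V=15
t=2: input=3 -> V=16
t=3: input=3 -> V=17
t=4: input=2 -> V=14
t=5: input=5 -> V=0 FIRE
t=6: input=1 -> V=3
t=7: input=3 -> V=10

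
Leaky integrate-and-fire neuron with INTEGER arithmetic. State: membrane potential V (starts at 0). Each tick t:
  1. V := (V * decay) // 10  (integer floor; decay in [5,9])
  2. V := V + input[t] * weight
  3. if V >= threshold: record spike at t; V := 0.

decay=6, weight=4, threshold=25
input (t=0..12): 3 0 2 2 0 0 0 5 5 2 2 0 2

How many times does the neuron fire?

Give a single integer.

t=0: input=3 -> V=12
t=1: input=0 -> V=7
t=2: input=2 -> V=12
t=3: input=2 -> V=15
t=4: input=0 -> V=9
t=5: input=0 -> V=5
t=6: input=0 -> V=3
t=7: input=5 -> V=21
t=8: input=5 -> V=0 FIRE
t=9: input=2 -> V=8
t=10: input=2 -> V=12
t=11: input=0 -> V=7
t=12: input=2 -> V=12

Answer: 1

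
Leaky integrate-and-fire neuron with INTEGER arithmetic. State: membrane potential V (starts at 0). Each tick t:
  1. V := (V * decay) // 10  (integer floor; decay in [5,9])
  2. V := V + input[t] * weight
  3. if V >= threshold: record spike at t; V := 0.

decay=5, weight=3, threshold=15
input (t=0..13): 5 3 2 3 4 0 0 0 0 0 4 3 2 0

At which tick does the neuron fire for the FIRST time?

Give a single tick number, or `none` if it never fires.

t=0: input=5 -> V=0 FIRE
t=1: input=3 -> V=9
t=2: input=2 -> V=10
t=3: input=3 -> V=14
t=4: input=4 -> V=0 FIRE
t=5: input=0 -> V=0
t=6: input=0 -> V=0
t=7: input=0 -> V=0
t=8: input=0 -> V=0
t=9: input=0 -> V=0
t=10: input=4 -> V=12
t=11: input=3 -> V=0 FIRE
t=12: input=2 -> V=6
t=13: input=0 -> V=3

Answer: 0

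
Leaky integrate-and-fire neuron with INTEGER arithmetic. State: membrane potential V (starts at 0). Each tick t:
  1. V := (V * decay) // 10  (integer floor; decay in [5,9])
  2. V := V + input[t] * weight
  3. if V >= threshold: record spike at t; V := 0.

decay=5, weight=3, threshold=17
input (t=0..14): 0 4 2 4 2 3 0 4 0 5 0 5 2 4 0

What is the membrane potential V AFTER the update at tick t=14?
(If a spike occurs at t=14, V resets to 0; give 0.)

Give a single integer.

Answer: 0

Derivation:
t=0: input=0 -> V=0
t=1: input=4 -> V=12
t=2: input=2 -> V=12
t=3: input=4 -> V=0 FIRE
t=4: input=2 -> V=6
t=5: input=3 -> V=12
t=6: input=0 -> V=6
t=7: input=4 -> V=15
t=8: input=0 -> V=7
t=9: input=5 -> V=0 FIRE
t=10: input=0 -> V=0
t=11: input=5 -> V=15
t=12: input=2 -> V=13
t=13: input=4 -> V=0 FIRE
t=14: input=0 -> V=0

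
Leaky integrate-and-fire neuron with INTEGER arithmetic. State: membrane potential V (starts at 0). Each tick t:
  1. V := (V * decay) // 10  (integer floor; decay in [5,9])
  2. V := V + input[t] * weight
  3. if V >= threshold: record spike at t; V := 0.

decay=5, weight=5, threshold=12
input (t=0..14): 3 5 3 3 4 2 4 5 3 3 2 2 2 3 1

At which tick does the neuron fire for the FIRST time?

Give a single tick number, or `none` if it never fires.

Answer: 0

Derivation:
t=0: input=3 -> V=0 FIRE
t=1: input=5 -> V=0 FIRE
t=2: input=3 -> V=0 FIRE
t=3: input=3 -> V=0 FIRE
t=4: input=4 -> V=0 FIRE
t=5: input=2 -> V=10
t=6: input=4 -> V=0 FIRE
t=7: input=5 -> V=0 FIRE
t=8: input=3 -> V=0 FIRE
t=9: input=3 -> V=0 FIRE
t=10: input=2 -> V=10
t=11: input=2 -> V=0 FIRE
t=12: input=2 -> V=10
t=13: input=3 -> V=0 FIRE
t=14: input=1 -> V=5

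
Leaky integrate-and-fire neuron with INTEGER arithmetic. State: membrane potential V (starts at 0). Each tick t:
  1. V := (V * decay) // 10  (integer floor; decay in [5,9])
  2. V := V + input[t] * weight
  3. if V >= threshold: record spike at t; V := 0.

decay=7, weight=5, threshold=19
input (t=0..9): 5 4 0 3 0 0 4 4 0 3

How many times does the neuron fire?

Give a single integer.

t=0: input=5 -> V=0 FIRE
t=1: input=4 -> V=0 FIRE
t=2: input=0 -> V=0
t=3: input=3 -> V=15
t=4: input=0 -> V=10
t=5: input=0 -> V=7
t=6: input=4 -> V=0 FIRE
t=7: input=4 -> V=0 FIRE
t=8: input=0 -> V=0
t=9: input=3 -> V=15

Answer: 4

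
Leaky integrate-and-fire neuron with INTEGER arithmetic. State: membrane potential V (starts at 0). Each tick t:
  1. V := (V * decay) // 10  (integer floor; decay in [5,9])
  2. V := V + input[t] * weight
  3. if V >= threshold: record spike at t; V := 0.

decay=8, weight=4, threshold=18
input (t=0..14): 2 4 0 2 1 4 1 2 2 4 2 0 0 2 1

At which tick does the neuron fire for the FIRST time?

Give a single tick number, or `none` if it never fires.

t=0: input=2 -> V=8
t=1: input=4 -> V=0 FIRE
t=2: input=0 -> V=0
t=3: input=2 -> V=8
t=4: input=1 -> V=10
t=5: input=4 -> V=0 FIRE
t=6: input=1 -> V=4
t=7: input=2 -> V=11
t=8: input=2 -> V=16
t=9: input=4 -> V=0 FIRE
t=10: input=2 -> V=8
t=11: input=0 -> V=6
t=12: input=0 -> V=4
t=13: input=2 -> V=11
t=14: input=1 -> V=12

Answer: 1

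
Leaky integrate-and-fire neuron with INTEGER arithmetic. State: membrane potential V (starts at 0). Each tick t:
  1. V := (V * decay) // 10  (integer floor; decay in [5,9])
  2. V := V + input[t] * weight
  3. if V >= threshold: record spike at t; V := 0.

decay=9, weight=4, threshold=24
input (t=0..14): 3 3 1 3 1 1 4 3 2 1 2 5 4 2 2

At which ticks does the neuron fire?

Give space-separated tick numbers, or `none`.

t=0: input=3 -> V=12
t=1: input=3 -> V=22
t=2: input=1 -> V=23
t=3: input=3 -> V=0 FIRE
t=4: input=1 -> V=4
t=5: input=1 -> V=7
t=6: input=4 -> V=22
t=7: input=3 -> V=0 FIRE
t=8: input=2 -> V=8
t=9: input=1 -> V=11
t=10: input=2 -> V=17
t=11: input=5 -> V=0 FIRE
t=12: input=4 -> V=16
t=13: input=2 -> V=22
t=14: input=2 -> V=0 FIRE

Answer: 3 7 11 14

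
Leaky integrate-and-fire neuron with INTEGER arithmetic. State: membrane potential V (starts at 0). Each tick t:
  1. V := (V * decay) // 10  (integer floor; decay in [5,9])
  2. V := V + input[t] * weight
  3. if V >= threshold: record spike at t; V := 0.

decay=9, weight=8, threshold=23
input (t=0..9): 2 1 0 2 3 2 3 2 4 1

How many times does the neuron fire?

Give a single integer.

t=0: input=2 -> V=16
t=1: input=1 -> V=22
t=2: input=0 -> V=19
t=3: input=2 -> V=0 FIRE
t=4: input=3 -> V=0 FIRE
t=5: input=2 -> V=16
t=6: input=3 -> V=0 FIRE
t=7: input=2 -> V=16
t=8: input=4 -> V=0 FIRE
t=9: input=1 -> V=8

Answer: 4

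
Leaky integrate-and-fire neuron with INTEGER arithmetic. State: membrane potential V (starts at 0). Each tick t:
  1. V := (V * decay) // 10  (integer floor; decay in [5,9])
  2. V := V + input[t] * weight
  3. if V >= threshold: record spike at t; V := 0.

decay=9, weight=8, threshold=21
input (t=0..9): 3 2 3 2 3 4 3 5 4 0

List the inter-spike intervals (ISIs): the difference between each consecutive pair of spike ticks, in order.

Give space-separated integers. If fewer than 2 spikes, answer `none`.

Answer: 2 2 1 1 1 1

Derivation:
t=0: input=3 -> V=0 FIRE
t=1: input=2 -> V=16
t=2: input=3 -> V=0 FIRE
t=3: input=2 -> V=16
t=4: input=3 -> V=0 FIRE
t=5: input=4 -> V=0 FIRE
t=6: input=3 -> V=0 FIRE
t=7: input=5 -> V=0 FIRE
t=8: input=4 -> V=0 FIRE
t=9: input=0 -> V=0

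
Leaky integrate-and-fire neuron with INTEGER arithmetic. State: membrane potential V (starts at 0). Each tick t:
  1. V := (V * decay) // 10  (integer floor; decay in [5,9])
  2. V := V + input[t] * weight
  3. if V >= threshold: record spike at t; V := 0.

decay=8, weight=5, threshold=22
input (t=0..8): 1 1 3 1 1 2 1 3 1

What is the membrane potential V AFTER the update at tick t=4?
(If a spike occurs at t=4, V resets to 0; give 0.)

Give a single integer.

Answer: 9

Derivation:
t=0: input=1 -> V=5
t=1: input=1 -> V=9
t=2: input=3 -> V=0 FIRE
t=3: input=1 -> V=5
t=4: input=1 -> V=9
t=5: input=2 -> V=17
t=6: input=1 -> V=18
t=7: input=3 -> V=0 FIRE
t=8: input=1 -> V=5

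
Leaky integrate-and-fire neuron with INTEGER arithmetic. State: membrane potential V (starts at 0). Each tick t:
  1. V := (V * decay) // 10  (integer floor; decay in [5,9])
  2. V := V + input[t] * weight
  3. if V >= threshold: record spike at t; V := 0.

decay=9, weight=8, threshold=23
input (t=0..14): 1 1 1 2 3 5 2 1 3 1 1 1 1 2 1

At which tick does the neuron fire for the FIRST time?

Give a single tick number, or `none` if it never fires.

t=0: input=1 -> V=8
t=1: input=1 -> V=15
t=2: input=1 -> V=21
t=3: input=2 -> V=0 FIRE
t=4: input=3 -> V=0 FIRE
t=5: input=5 -> V=0 FIRE
t=6: input=2 -> V=16
t=7: input=1 -> V=22
t=8: input=3 -> V=0 FIRE
t=9: input=1 -> V=8
t=10: input=1 -> V=15
t=11: input=1 -> V=21
t=12: input=1 -> V=0 FIRE
t=13: input=2 -> V=16
t=14: input=1 -> V=22

Answer: 3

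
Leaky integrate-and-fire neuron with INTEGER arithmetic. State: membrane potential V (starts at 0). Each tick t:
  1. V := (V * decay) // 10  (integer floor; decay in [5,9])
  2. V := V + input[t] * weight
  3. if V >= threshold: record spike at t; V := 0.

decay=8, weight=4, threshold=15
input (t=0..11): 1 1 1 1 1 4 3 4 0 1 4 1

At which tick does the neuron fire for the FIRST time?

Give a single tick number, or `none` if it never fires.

t=0: input=1 -> V=4
t=1: input=1 -> V=7
t=2: input=1 -> V=9
t=3: input=1 -> V=11
t=4: input=1 -> V=12
t=5: input=4 -> V=0 FIRE
t=6: input=3 -> V=12
t=7: input=4 -> V=0 FIRE
t=8: input=0 -> V=0
t=9: input=1 -> V=4
t=10: input=4 -> V=0 FIRE
t=11: input=1 -> V=4

Answer: 5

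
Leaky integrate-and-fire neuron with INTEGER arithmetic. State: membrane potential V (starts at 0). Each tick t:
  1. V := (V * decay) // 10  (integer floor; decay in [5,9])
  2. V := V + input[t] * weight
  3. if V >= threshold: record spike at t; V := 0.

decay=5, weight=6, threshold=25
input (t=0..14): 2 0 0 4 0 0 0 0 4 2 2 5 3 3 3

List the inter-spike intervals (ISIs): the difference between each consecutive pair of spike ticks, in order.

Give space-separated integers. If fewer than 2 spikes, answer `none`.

Answer: 8 2

Derivation:
t=0: input=2 -> V=12
t=1: input=0 -> V=6
t=2: input=0 -> V=3
t=3: input=4 -> V=0 FIRE
t=4: input=0 -> V=0
t=5: input=0 -> V=0
t=6: input=0 -> V=0
t=7: input=0 -> V=0
t=8: input=4 -> V=24
t=9: input=2 -> V=24
t=10: input=2 -> V=24
t=11: input=5 -> V=0 FIRE
t=12: input=3 -> V=18
t=13: input=3 -> V=0 FIRE
t=14: input=3 -> V=18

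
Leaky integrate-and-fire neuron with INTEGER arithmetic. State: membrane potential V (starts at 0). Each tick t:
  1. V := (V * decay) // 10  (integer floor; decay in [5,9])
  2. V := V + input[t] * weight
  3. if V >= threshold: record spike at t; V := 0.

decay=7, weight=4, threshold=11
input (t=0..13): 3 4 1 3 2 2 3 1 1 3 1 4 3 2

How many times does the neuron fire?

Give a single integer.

Answer: 8

Derivation:
t=0: input=3 -> V=0 FIRE
t=1: input=4 -> V=0 FIRE
t=2: input=1 -> V=4
t=3: input=3 -> V=0 FIRE
t=4: input=2 -> V=8
t=5: input=2 -> V=0 FIRE
t=6: input=3 -> V=0 FIRE
t=7: input=1 -> V=4
t=8: input=1 -> V=6
t=9: input=3 -> V=0 FIRE
t=10: input=1 -> V=4
t=11: input=4 -> V=0 FIRE
t=12: input=3 -> V=0 FIRE
t=13: input=2 -> V=8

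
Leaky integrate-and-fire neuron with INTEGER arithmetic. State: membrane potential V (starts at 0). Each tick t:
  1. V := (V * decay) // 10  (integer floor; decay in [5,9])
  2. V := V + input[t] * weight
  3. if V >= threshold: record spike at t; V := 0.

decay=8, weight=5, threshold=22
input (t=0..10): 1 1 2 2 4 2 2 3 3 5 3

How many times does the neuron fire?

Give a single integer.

t=0: input=1 -> V=5
t=1: input=1 -> V=9
t=2: input=2 -> V=17
t=3: input=2 -> V=0 FIRE
t=4: input=4 -> V=20
t=5: input=2 -> V=0 FIRE
t=6: input=2 -> V=10
t=7: input=3 -> V=0 FIRE
t=8: input=3 -> V=15
t=9: input=5 -> V=0 FIRE
t=10: input=3 -> V=15

Answer: 4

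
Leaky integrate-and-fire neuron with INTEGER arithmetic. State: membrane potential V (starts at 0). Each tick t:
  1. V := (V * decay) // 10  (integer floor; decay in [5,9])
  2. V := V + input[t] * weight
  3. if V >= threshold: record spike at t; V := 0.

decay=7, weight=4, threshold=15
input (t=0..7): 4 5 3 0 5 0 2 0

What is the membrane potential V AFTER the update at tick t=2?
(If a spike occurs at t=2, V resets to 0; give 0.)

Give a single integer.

t=0: input=4 -> V=0 FIRE
t=1: input=5 -> V=0 FIRE
t=2: input=3 -> V=12
t=3: input=0 -> V=8
t=4: input=5 -> V=0 FIRE
t=5: input=0 -> V=0
t=6: input=2 -> V=8
t=7: input=0 -> V=5

Answer: 12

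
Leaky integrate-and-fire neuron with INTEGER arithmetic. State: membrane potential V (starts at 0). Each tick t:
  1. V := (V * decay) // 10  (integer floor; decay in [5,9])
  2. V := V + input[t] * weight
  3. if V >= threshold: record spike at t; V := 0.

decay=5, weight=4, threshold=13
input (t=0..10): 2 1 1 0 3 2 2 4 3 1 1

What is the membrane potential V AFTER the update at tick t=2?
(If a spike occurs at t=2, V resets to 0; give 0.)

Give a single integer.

t=0: input=2 -> V=8
t=1: input=1 -> V=8
t=2: input=1 -> V=8
t=3: input=0 -> V=4
t=4: input=3 -> V=0 FIRE
t=5: input=2 -> V=8
t=6: input=2 -> V=12
t=7: input=4 -> V=0 FIRE
t=8: input=3 -> V=12
t=9: input=1 -> V=10
t=10: input=1 -> V=9

Answer: 8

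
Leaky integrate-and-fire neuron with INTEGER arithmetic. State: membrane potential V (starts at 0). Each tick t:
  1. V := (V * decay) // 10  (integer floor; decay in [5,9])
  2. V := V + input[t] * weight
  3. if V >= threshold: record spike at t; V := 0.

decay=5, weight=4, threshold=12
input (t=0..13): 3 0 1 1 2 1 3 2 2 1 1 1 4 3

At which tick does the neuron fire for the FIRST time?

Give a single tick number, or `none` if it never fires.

t=0: input=3 -> V=0 FIRE
t=1: input=0 -> V=0
t=2: input=1 -> V=4
t=3: input=1 -> V=6
t=4: input=2 -> V=11
t=5: input=1 -> V=9
t=6: input=3 -> V=0 FIRE
t=7: input=2 -> V=8
t=8: input=2 -> V=0 FIRE
t=9: input=1 -> V=4
t=10: input=1 -> V=6
t=11: input=1 -> V=7
t=12: input=4 -> V=0 FIRE
t=13: input=3 -> V=0 FIRE

Answer: 0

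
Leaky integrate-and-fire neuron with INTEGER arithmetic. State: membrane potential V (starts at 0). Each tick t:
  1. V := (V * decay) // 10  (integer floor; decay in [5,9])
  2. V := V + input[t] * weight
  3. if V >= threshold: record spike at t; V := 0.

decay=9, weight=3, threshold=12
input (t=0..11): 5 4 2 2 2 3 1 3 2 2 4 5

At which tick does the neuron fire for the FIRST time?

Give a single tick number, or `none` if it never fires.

t=0: input=5 -> V=0 FIRE
t=1: input=4 -> V=0 FIRE
t=2: input=2 -> V=6
t=3: input=2 -> V=11
t=4: input=2 -> V=0 FIRE
t=5: input=3 -> V=9
t=6: input=1 -> V=11
t=7: input=3 -> V=0 FIRE
t=8: input=2 -> V=6
t=9: input=2 -> V=11
t=10: input=4 -> V=0 FIRE
t=11: input=5 -> V=0 FIRE

Answer: 0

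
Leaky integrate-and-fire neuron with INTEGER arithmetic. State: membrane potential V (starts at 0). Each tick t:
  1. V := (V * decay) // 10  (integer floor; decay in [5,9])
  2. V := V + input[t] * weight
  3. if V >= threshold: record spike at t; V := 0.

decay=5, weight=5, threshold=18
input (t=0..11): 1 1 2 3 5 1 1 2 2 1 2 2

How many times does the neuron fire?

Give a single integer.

Answer: 3

Derivation:
t=0: input=1 -> V=5
t=1: input=1 -> V=7
t=2: input=2 -> V=13
t=3: input=3 -> V=0 FIRE
t=4: input=5 -> V=0 FIRE
t=5: input=1 -> V=5
t=6: input=1 -> V=7
t=7: input=2 -> V=13
t=8: input=2 -> V=16
t=9: input=1 -> V=13
t=10: input=2 -> V=16
t=11: input=2 -> V=0 FIRE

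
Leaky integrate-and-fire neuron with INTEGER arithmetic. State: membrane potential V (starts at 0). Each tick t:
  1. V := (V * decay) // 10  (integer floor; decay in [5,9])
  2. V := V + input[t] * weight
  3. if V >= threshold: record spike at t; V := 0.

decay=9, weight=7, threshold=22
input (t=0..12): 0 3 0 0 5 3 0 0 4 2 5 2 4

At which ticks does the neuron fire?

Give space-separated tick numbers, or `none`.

t=0: input=0 -> V=0
t=1: input=3 -> V=21
t=2: input=0 -> V=18
t=3: input=0 -> V=16
t=4: input=5 -> V=0 FIRE
t=5: input=3 -> V=21
t=6: input=0 -> V=18
t=7: input=0 -> V=16
t=8: input=4 -> V=0 FIRE
t=9: input=2 -> V=14
t=10: input=5 -> V=0 FIRE
t=11: input=2 -> V=14
t=12: input=4 -> V=0 FIRE

Answer: 4 8 10 12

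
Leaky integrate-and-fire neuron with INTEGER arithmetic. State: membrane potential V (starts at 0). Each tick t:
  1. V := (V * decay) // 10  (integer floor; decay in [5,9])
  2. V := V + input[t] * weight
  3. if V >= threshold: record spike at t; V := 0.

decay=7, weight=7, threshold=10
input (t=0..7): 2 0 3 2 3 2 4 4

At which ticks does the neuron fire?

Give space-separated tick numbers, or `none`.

t=0: input=2 -> V=0 FIRE
t=1: input=0 -> V=0
t=2: input=3 -> V=0 FIRE
t=3: input=2 -> V=0 FIRE
t=4: input=3 -> V=0 FIRE
t=5: input=2 -> V=0 FIRE
t=6: input=4 -> V=0 FIRE
t=7: input=4 -> V=0 FIRE

Answer: 0 2 3 4 5 6 7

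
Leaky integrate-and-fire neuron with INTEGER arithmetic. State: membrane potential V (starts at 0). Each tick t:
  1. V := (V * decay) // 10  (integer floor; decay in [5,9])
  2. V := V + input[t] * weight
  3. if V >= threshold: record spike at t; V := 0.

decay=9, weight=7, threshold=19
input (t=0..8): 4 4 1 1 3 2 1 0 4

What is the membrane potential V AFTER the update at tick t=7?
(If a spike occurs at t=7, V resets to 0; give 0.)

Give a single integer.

Answer: 0

Derivation:
t=0: input=4 -> V=0 FIRE
t=1: input=4 -> V=0 FIRE
t=2: input=1 -> V=7
t=3: input=1 -> V=13
t=4: input=3 -> V=0 FIRE
t=5: input=2 -> V=14
t=6: input=1 -> V=0 FIRE
t=7: input=0 -> V=0
t=8: input=4 -> V=0 FIRE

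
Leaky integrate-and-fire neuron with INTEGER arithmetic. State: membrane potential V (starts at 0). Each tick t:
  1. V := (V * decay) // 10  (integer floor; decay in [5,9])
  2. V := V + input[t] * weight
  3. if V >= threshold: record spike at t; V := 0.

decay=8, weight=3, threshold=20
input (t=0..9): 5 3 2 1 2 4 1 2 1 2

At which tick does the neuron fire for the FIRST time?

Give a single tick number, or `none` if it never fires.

Answer: 1

Derivation:
t=0: input=5 -> V=15
t=1: input=3 -> V=0 FIRE
t=2: input=2 -> V=6
t=3: input=1 -> V=7
t=4: input=2 -> V=11
t=5: input=4 -> V=0 FIRE
t=6: input=1 -> V=3
t=7: input=2 -> V=8
t=8: input=1 -> V=9
t=9: input=2 -> V=13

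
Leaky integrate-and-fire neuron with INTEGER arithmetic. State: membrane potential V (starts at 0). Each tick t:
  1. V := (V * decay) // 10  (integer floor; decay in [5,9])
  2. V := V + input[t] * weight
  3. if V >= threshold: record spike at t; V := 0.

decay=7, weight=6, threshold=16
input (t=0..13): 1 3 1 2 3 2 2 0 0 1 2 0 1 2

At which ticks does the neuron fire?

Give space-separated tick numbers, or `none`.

t=0: input=1 -> V=6
t=1: input=3 -> V=0 FIRE
t=2: input=1 -> V=6
t=3: input=2 -> V=0 FIRE
t=4: input=3 -> V=0 FIRE
t=5: input=2 -> V=12
t=6: input=2 -> V=0 FIRE
t=7: input=0 -> V=0
t=8: input=0 -> V=0
t=9: input=1 -> V=6
t=10: input=2 -> V=0 FIRE
t=11: input=0 -> V=0
t=12: input=1 -> V=6
t=13: input=2 -> V=0 FIRE

Answer: 1 3 4 6 10 13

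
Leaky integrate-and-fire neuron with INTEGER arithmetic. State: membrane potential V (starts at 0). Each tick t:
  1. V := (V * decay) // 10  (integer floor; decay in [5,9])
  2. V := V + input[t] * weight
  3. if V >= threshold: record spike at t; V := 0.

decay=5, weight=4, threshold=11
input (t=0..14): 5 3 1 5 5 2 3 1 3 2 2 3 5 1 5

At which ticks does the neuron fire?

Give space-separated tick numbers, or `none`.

Answer: 0 1 3 4 6 8 10 11 12 14

Derivation:
t=0: input=5 -> V=0 FIRE
t=1: input=3 -> V=0 FIRE
t=2: input=1 -> V=4
t=3: input=5 -> V=0 FIRE
t=4: input=5 -> V=0 FIRE
t=5: input=2 -> V=8
t=6: input=3 -> V=0 FIRE
t=7: input=1 -> V=4
t=8: input=3 -> V=0 FIRE
t=9: input=2 -> V=8
t=10: input=2 -> V=0 FIRE
t=11: input=3 -> V=0 FIRE
t=12: input=5 -> V=0 FIRE
t=13: input=1 -> V=4
t=14: input=5 -> V=0 FIRE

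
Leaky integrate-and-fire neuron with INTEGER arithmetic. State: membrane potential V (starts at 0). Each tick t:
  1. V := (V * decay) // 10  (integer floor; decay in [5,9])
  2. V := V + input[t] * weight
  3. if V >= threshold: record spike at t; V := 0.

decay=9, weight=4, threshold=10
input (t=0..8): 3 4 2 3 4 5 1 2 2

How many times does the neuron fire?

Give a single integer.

t=0: input=3 -> V=0 FIRE
t=1: input=4 -> V=0 FIRE
t=2: input=2 -> V=8
t=3: input=3 -> V=0 FIRE
t=4: input=4 -> V=0 FIRE
t=5: input=5 -> V=0 FIRE
t=6: input=1 -> V=4
t=7: input=2 -> V=0 FIRE
t=8: input=2 -> V=8

Answer: 6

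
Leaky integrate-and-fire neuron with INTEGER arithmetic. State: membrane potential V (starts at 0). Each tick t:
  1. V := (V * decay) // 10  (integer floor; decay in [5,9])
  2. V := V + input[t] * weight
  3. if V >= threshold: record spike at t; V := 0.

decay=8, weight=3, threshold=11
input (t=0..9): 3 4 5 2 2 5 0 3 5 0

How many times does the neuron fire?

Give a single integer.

Answer: 4

Derivation:
t=0: input=3 -> V=9
t=1: input=4 -> V=0 FIRE
t=2: input=5 -> V=0 FIRE
t=3: input=2 -> V=6
t=4: input=2 -> V=10
t=5: input=5 -> V=0 FIRE
t=6: input=0 -> V=0
t=7: input=3 -> V=9
t=8: input=5 -> V=0 FIRE
t=9: input=0 -> V=0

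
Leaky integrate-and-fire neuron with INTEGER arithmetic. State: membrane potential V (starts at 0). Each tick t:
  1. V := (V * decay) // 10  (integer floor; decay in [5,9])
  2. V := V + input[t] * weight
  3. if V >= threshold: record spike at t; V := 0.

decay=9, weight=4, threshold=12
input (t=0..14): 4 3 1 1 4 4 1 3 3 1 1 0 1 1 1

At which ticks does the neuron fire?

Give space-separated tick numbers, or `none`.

Answer: 0 1 4 5 7 8 13

Derivation:
t=0: input=4 -> V=0 FIRE
t=1: input=3 -> V=0 FIRE
t=2: input=1 -> V=4
t=3: input=1 -> V=7
t=4: input=4 -> V=0 FIRE
t=5: input=4 -> V=0 FIRE
t=6: input=1 -> V=4
t=7: input=3 -> V=0 FIRE
t=8: input=3 -> V=0 FIRE
t=9: input=1 -> V=4
t=10: input=1 -> V=7
t=11: input=0 -> V=6
t=12: input=1 -> V=9
t=13: input=1 -> V=0 FIRE
t=14: input=1 -> V=4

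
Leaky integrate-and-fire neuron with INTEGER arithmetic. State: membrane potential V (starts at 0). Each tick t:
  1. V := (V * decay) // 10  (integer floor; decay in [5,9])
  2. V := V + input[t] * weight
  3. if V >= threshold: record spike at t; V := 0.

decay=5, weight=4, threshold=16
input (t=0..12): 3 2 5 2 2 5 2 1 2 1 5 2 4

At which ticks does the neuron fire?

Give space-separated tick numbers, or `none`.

t=0: input=3 -> V=12
t=1: input=2 -> V=14
t=2: input=5 -> V=0 FIRE
t=3: input=2 -> V=8
t=4: input=2 -> V=12
t=5: input=5 -> V=0 FIRE
t=6: input=2 -> V=8
t=7: input=1 -> V=8
t=8: input=2 -> V=12
t=9: input=1 -> V=10
t=10: input=5 -> V=0 FIRE
t=11: input=2 -> V=8
t=12: input=4 -> V=0 FIRE

Answer: 2 5 10 12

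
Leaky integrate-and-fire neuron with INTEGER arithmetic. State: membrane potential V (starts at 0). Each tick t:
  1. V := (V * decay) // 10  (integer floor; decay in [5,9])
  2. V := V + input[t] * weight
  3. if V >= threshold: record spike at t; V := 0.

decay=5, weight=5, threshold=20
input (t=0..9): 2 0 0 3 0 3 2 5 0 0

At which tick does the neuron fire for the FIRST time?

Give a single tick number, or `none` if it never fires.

Answer: 7

Derivation:
t=0: input=2 -> V=10
t=1: input=0 -> V=5
t=2: input=0 -> V=2
t=3: input=3 -> V=16
t=4: input=0 -> V=8
t=5: input=3 -> V=19
t=6: input=2 -> V=19
t=7: input=5 -> V=0 FIRE
t=8: input=0 -> V=0
t=9: input=0 -> V=0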